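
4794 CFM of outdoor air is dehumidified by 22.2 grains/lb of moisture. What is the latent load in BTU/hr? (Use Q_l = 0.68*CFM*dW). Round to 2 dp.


Q = 0.68 * 4794 * 22.2 = 72370.22 BTU/hr

72370.22 BTU/hr


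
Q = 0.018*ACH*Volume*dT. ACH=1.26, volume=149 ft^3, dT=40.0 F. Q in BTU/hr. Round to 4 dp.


Q = 0.018 * 1.26 * 149 * 40.0 = 135.1728 BTU/hr

135.1728 BTU/hr


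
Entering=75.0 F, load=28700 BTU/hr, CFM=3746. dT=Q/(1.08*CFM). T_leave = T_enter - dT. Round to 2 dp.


dT = 28700/(1.08*3746) = 7.0940
T_leave = 75.0 - 7.0940 = 67.91 F

67.91 F


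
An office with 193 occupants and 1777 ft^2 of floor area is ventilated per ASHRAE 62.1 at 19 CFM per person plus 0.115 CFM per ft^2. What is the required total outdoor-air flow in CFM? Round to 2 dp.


Total = 193*19 + 1777*0.115 = 3871.36 CFM

3871.36 CFM


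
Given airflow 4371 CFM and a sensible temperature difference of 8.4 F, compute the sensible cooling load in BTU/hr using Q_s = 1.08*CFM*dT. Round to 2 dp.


Q = 1.08 * 4371 * 8.4 = 39653.71 BTU/hr

39653.71 BTU/hr


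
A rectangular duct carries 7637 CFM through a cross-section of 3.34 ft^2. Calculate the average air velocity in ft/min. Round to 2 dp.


V = 7637 / 3.34 = 2286.53 ft/min

2286.53 ft/min


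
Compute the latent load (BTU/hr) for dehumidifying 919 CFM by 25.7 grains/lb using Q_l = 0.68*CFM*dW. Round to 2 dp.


Q = 0.68 * 919 * 25.7 = 16060.44 BTU/hr

16060.44 BTU/hr


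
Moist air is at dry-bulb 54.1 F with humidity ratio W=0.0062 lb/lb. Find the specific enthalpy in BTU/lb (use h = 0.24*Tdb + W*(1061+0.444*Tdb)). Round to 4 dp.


h = 0.24*54.1 + 0.0062*(1061+0.444*54.1) = 19.7111 BTU/lb

19.7111 BTU/lb


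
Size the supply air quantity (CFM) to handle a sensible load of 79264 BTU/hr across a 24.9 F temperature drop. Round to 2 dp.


CFM = 79264 / (1.08 * 24.9) = 2947.49

2947.49 CFM


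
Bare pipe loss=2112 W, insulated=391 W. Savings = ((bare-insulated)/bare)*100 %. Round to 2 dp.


Savings = ((2112-391)/2112)*100 = 81.49 %

81.49 %


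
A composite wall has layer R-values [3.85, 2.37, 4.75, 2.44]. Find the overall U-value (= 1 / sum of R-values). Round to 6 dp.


R_total = 3.85 + 2.37 + 4.75 + 2.44 = 13.41
U = 1/13.41 = 0.074571

0.074571


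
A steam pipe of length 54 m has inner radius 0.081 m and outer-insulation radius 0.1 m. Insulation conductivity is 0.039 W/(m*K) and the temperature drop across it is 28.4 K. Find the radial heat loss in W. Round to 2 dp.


Q = 2*pi*0.039*54*28.4/ln(0.1/0.081) = 1783.40 W

1783.40 W


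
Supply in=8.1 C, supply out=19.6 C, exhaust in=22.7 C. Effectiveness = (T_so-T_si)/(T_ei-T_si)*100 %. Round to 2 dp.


eff = (19.6-8.1)/(22.7-8.1)*100 = 78.77 %

78.77 %


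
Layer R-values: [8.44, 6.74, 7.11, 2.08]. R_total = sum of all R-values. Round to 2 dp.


R_total = 8.44 + 6.74 + 7.11 + 2.08 = 24.37

24.37


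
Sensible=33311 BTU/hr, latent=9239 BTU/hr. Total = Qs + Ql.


Qt = 33311 + 9239 = 42550 BTU/hr

42550 BTU/hr


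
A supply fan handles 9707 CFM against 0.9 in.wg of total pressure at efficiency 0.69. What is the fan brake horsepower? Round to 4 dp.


BHP = 9707 * 0.9 / (6356 * 0.69) = 1.9920 hp

1.9920 hp


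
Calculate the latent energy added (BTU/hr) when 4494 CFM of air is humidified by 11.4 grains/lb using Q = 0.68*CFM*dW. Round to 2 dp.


Q = 0.68 * 4494 * 11.4 = 34837.49 BTU/hr

34837.49 BTU/hr


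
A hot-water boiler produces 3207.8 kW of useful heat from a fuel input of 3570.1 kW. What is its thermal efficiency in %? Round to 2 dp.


eta = (3207.8/3570.1)*100 = 89.85 %

89.85 %


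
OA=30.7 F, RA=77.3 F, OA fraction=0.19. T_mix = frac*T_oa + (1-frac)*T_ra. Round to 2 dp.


T_mix = 0.19*30.7 + 0.81*77.3 = 68.45 F

68.45 F


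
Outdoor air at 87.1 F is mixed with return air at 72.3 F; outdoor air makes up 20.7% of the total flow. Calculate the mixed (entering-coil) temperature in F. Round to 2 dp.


T_mix = 72.3 + (20.7/100)*(87.1-72.3) = 75.36 F

75.36 F


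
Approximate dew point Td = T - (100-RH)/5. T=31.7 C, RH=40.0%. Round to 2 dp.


Td = 31.7 - (100-40.0)/5 = 19.70 C

19.70 C


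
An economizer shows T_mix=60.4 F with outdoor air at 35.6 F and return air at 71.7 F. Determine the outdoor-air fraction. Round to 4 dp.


frac = (60.4 - 71.7) / (35.6 - 71.7) = 0.3130

0.3130


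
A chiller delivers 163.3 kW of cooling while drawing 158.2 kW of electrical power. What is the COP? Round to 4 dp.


COP = 163.3 / 158.2 = 1.0322

1.0322


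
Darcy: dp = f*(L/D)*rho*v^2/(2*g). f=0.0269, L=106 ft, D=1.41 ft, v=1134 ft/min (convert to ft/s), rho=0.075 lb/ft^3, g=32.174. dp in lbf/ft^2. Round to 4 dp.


v_fps = 1134/60 = 18.9 ft/s
dp = 0.0269*(106/1.41)*0.075*18.9^2/(2*32.174) = 0.8420 lbf/ft^2

0.8420 lbf/ft^2


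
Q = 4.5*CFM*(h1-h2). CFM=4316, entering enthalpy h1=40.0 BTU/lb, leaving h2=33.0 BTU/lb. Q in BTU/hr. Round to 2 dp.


Q = 4.5 * 4316 * (40.0 - 33.0) = 135954.00 BTU/hr

135954.00 BTU/hr


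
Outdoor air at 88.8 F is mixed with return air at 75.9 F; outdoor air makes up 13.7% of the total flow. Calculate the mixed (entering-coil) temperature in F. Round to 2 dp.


T_mix = 75.9 + (13.7/100)*(88.8-75.9) = 77.67 F

77.67 F


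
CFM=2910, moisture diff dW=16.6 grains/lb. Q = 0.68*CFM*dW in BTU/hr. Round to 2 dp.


Q = 0.68 * 2910 * 16.6 = 32848.08 BTU/hr

32848.08 BTU/hr


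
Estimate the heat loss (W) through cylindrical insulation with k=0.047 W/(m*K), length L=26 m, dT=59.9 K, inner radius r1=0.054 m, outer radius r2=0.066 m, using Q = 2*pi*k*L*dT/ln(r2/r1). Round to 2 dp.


Q = 2*pi*0.047*26*59.9/ln(0.066/0.054) = 2291.89 W

2291.89 W


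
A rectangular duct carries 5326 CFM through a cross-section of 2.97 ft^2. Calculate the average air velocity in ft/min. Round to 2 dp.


V = 5326 / 2.97 = 1793.27 ft/min

1793.27 ft/min


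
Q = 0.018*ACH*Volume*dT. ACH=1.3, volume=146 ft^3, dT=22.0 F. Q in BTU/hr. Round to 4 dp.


Q = 0.018 * 1.3 * 146 * 22.0 = 75.1608 BTU/hr

75.1608 BTU/hr


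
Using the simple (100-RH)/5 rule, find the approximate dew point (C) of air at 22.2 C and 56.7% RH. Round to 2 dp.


Td = 22.2 - (100-56.7)/5 = 13.54 C

13.54 C


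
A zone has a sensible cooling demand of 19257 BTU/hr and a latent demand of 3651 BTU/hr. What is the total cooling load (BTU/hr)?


Qt = 19257 + 3651 = 22908 BTU/hr

22908 BTU/hr


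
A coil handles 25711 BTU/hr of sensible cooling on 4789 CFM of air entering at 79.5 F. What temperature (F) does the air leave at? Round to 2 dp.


dT = 25711/(1.08*4789) = 4.9711
T_leave = 79.5 - 4.9711 = 74.53 F

74.53 F


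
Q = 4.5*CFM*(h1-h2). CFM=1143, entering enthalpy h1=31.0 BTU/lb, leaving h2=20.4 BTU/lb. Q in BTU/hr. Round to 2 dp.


Q = 4.5 * 1143 * (31.0 - 20.4) = 54521.10 BTU/hr

54521.10 BTU/hr


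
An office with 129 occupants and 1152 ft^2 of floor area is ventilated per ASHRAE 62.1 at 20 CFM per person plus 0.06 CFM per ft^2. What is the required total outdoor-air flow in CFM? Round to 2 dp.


Total = 129*20 + 1152*0.06 = 2649.12 CFM

2649.12 CFM


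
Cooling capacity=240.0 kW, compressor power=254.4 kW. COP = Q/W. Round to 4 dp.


COP = 240.0 / 254.4 = 0.9434

0.9434


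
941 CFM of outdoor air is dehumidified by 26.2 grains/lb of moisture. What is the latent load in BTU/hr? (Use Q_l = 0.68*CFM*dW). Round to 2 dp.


Q = 0.68 * 941 * 26.2 = 16764.86 BTU/hr

16764.86 BTU/hr


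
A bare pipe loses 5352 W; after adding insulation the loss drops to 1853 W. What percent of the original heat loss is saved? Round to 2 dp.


Savings = ((5352-1853)/5352)*100 = 65.38 %

65.38 %


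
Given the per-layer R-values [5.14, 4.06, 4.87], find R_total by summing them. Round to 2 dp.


R_total = 5.14 + 4.06 + 4.87 = 14.07

14.07


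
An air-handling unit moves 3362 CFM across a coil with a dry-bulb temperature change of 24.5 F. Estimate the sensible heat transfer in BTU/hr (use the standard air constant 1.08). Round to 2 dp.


Q = 1.08 * 3362 * 24.5 = 88958.52 BTU/hr

88958.52 BTU/hr


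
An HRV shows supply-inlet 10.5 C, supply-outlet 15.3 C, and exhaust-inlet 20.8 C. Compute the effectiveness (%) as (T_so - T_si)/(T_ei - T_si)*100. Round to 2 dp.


eff = (15.3-10.5)/(20.8-10.5)*100 = 46.60 %

46.60 %


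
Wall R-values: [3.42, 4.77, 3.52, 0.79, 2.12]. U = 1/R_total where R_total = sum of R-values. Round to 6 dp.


R_total = 3.42 + 4.77 + 3.52 + 0.79 + 2.12 = 14.62
U = 1/14.62 = 0.068399

0.068399


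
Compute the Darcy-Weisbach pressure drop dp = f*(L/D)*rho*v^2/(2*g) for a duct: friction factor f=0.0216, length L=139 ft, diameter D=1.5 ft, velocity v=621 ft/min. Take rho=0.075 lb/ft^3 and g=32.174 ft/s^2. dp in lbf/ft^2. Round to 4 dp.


v_fps = 621/60 = 10.35 ft/s
dp = 0.0216*(139/1.5)*0.075*10.35^2/(2*32.174) = 0.2499 lbf/ft^2

0.2499 lbf/ft^2


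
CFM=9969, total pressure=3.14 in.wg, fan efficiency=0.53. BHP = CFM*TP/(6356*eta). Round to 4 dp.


BHP = 9969 * 3.14 / (6356 * 0.53) = 9.2923 hp

9.2923 hp


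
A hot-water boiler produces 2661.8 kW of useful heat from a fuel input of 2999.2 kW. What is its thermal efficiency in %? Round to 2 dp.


eta = (2661.8/2999.2)*100 = 88.75 %

88.75 %


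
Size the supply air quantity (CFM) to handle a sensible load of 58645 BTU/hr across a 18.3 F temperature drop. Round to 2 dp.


CFM = 58645 / (1.08 * 18.3) = 2967.26

2967.26 CFM


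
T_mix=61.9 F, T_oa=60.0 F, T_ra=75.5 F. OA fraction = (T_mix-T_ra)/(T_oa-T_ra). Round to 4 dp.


frac = (61.9 - 75.5) / (60.0 - 75.5) = 0.8774

0.8774


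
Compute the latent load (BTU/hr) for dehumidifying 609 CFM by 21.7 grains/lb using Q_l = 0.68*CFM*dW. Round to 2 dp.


Q = 0.68 * 609 * 21.7 = 8986.40 BTU/hr

8986.40 BTU/hr


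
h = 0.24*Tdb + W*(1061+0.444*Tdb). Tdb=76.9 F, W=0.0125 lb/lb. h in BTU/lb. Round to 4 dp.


h = 0.24*76.9 + 0.0125*(1061+0.444*76.9) = 32.1453 BTU/lb

32.1453 BTU/lb


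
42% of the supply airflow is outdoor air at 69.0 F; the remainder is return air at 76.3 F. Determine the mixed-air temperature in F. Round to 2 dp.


T_mix = 0.42*69.0 + 0.58*76.3 = 73.23 F

73.23 F


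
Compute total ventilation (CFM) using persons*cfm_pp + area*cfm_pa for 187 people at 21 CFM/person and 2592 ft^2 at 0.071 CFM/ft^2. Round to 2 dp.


Total = 187*21 + 2592*0.071 = 4111.03 CFM

4111.03 CFM


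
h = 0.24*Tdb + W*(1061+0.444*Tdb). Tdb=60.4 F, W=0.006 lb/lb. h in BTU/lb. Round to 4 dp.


h = 0.24*60.4 + 0.006*(1061+0.444*60.4) = 21.0229 BTU/lb

21.0229 BTU/lb


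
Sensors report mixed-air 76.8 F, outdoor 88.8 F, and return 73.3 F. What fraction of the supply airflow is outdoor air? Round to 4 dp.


frac = (76.8 - 73.3) / (88.8 - 73.3) = 0.2258

0.2258


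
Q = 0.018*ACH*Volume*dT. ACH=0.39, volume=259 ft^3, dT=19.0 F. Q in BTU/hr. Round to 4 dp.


Q = 0.018 * 0.39 * 259 * 19.0 = 34.5454 BTU/hr

34.5454 BTU/hr


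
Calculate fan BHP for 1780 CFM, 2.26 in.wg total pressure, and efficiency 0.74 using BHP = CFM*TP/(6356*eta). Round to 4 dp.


BHP = 1780 * 2.26 / (6356 * 0.74) = 0.8553 hp

0.8553 hp


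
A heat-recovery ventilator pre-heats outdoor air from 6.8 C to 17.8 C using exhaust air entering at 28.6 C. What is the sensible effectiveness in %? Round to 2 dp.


eff = (17.8-6.8)/(28.6-6.8)*100 = 50.46 %

50.46 %


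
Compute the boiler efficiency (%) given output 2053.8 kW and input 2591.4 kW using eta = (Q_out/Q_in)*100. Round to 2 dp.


eta = (2053.8/2591.4)*100 = 79.25 %

79.25 %


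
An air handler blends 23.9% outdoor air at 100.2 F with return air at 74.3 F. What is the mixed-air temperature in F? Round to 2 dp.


T_mix = 74.3 + (23.9/100)*(100.2-74.3) = 80.49 F

80.49 F


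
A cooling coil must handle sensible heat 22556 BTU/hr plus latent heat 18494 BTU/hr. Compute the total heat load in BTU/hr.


Qt = 22556 + 18494 = 41050 BTU/hr

41050 BTU/hr


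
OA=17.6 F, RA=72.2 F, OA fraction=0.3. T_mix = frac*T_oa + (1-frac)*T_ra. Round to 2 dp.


T_mix = 0.3*17.6 + 0.7*72.2 = 55.82 F

55.82 F


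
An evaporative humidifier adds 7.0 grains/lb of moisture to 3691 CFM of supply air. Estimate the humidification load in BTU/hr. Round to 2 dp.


Q = 0.68 * 3691 * 7.0 = 17569.16 BTU/hr

17569.16 BTU/hr


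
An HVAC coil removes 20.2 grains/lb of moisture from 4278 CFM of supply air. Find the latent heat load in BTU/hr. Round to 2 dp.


Q = 0.68 * 4278 * 20.2 = 58762.61 BTU/hr

58762.61 BTU/hr


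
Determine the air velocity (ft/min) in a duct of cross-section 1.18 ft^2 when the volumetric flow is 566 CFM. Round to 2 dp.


V = 566 / 1.18 = 479.66 ft/min

479.66 ft/min


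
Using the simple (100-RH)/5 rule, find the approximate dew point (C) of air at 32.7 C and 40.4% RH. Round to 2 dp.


Td = 32.7 - (100-40.4)/5 = 20.78 C

20.78 C


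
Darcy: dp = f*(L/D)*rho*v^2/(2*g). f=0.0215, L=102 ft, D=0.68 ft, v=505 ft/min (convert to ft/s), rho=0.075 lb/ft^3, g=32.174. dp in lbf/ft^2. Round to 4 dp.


v_fps = 505/60 = 8.4167 ft/s
dp = 0.0215*(102/0.68)*0.075*8.4167^2/(2*32.174) = 0.2663 lbf/ft^2

0.2663 lbf/ft^2


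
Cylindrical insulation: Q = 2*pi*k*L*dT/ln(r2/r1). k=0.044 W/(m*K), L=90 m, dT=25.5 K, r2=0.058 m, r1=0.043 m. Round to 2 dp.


Q = 2*pi*0.044*90*25.5/ln(0.058/0.043) = 2120.27 W

2120.27 W


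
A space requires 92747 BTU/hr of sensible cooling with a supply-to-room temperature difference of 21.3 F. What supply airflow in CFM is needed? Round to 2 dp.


CFM = 92747 / (1.08 * 21.3) = 4031.78

4031.78 CFM


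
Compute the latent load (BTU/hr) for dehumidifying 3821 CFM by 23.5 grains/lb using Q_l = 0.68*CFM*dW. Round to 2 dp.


Q = 0.68 * 3821 * 23.5 = 61059.58 BTU/hr

61059.58 BTU/hr


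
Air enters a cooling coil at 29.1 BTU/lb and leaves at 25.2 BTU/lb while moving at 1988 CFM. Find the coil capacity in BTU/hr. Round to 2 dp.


Q = 4.5 * 1988 * (29.1 - 25.2) = 34889.40 BTU/hr

34889.40 BTU/hr


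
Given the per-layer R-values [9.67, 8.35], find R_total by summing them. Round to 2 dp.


R_total = 9.67 + 8.35 = 18.02

18.02


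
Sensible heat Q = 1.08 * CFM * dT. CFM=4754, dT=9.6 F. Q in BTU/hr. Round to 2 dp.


Q = 1.08 * 4754 * 9.6 = 49289.47 BTU/hr

49289.47 BTU/hr


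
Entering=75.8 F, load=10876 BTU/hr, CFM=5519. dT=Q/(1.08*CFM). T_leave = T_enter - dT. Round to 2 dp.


dT = 10876/(1.08*5519) = 1.8247
T_leave = 75.8 - 1.8247 = 73.98 F

73.98 F


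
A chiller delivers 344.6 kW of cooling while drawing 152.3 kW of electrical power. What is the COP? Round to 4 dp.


COP = 344.6 / 152.3 = 2.2626

2.2626


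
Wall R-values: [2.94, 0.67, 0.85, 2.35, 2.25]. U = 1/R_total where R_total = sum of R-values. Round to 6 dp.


R_total = 2.94 + 0.67 + 0.85 + 2.35 + 2.25 = 9.06
U = 1/9.06 = 0.110375

0.110375


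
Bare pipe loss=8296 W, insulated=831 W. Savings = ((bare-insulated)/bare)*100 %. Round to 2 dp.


Savings = ((8296-831)/8296)*100 = 89.98 %

89.98 %


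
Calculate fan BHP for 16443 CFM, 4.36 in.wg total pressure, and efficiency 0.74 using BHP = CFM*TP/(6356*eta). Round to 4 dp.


BHP = 16443 * 4.36 / (6356 * 0.74) = 15.2424 hp

15.2424 hp


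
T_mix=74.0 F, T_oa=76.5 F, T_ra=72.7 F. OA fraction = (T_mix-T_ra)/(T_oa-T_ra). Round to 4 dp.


frac = (74.0 - 72.7) / (76.5 - 72.7) = 0.3421

0.3421


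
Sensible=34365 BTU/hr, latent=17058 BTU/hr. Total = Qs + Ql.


Qt = 34365 + 17058 = 51423 BTU/hr

51423 BTU/hr


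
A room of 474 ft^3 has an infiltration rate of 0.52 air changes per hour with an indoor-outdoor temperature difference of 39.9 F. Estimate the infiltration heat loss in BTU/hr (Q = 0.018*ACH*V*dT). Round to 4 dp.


Q = 0.018 * 0.52 * 474 * 39.9 = 177.0219 BTU/hr

177.0219 BTU/hr


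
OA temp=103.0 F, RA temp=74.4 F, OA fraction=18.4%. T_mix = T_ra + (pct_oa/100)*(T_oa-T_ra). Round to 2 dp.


T_mix = 74.4 + (18.4/100)*(103.0-74.4) = 79.66 F

79.66 F


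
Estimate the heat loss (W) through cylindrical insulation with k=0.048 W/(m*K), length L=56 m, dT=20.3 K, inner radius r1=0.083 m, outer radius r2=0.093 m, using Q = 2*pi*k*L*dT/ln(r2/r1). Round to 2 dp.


Q = 2*pi*0.048*56*20.3/ln(0.093/0.083) = 3013.84 W

3013.84 W


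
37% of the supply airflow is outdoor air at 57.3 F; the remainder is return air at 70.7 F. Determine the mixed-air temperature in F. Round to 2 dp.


T_mix = 0.37*57.3 + 0.63*70.7 = 65.74 F

65.74 F


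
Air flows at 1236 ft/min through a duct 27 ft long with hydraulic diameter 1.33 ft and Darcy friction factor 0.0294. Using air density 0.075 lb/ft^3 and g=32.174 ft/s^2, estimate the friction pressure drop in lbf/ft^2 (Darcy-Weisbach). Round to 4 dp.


v_fps = 1236/60 = 20.6 ft/s
dp = 0.0294*(27/1.33)*0.075*20.6^2/(2*32.174) = 0.2952 lbf/ft^2

0.2952 lbf/ft^2


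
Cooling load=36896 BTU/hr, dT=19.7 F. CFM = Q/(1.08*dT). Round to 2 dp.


CFM = 36896 / (1.08 * 19.7) = 1734.16

1734.16 CFM


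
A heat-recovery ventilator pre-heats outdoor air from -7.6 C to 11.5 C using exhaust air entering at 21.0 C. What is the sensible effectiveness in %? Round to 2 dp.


eff = (11.5-(-7.6))/(21.0-(-7.6))*100 = 66.78 %

66.78 %


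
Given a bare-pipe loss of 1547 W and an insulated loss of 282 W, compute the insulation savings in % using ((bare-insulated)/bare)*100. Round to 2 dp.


Savings = ((1547-282)/1547)*100 = 81.77 %

81.77 %


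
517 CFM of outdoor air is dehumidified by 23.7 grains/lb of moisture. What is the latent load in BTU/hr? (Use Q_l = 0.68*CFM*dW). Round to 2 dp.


Q = 0.68 * 517 * 23.7 = 8331.97 BTU/hr

8331.97 BTU/hr


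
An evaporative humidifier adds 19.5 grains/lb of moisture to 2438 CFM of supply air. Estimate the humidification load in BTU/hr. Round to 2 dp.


Q = 0.68 * 2438 * 19.5 = 32327.88 BTU/hr

32327.88 BTU/hr


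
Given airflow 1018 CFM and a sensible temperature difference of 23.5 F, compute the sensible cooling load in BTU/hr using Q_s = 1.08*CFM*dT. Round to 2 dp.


Q = 1.08 * 1018 * 23.5 = 25836.84 BTU/hr

25836.84 BTU/hr


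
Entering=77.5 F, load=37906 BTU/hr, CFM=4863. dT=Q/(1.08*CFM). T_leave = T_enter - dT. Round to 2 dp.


dT = 37906/(1.08*4863) = 7.2174
T_leave = 77.5 - 7.2174 = 70.28 F

70.28 F


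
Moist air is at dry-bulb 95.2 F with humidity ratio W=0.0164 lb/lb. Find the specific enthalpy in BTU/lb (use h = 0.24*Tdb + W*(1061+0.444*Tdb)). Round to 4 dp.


h = 0.24*95.2 + 0.0164*(1061+0.444*95.2) = 40.9416 BTU/lb

40.9416 BTU/lb


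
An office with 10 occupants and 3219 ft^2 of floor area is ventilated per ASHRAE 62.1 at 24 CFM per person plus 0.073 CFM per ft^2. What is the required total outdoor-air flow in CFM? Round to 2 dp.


Total = 10*24 + 3219*0.073 = 474.99 CFM

474.99 CFM


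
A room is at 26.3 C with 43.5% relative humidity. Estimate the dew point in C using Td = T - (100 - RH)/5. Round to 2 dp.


Td = 26.3 - (100-43.5)/5 = 15.00 C

15.00 C


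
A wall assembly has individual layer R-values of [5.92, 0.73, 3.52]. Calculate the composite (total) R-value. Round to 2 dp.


R_total = 5.92 + 0.73 + 3.52 = 10.17

10.17


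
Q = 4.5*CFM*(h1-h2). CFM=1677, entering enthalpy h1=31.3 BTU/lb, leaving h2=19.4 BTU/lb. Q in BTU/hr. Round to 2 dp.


Q = 4.5 * 1677 * (31.3 - 19.4) = 89803.35 BTU/hr

89803.35 BTU/hr


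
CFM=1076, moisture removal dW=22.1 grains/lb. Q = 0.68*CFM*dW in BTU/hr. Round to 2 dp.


Q = 0.68 * 1076 * 22.1 = 16170.13 BTU/hr

16170.13 BTU/hr


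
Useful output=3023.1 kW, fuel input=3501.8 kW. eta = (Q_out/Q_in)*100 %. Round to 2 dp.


eta = (3023.1/3501.8)*100 = 86.33 %

86.33 %


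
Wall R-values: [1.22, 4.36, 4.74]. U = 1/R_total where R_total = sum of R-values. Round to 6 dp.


R_total = 1.22 + 4.36 + 4.74 = 10.32
U = 1/10.32 = 0.096899

0.096899


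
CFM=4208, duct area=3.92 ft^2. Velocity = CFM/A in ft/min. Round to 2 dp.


V = 4208 / 3.92 = 1073.47 ft/min

1073.47 ft/min


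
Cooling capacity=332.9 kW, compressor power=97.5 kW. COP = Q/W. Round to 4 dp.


COP = 332.9 / 97.5 = 3.4144

3.4144


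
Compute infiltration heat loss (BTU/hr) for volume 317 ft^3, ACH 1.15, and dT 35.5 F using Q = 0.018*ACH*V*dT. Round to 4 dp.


Q = 0.018 * 1.15 * 317 * 35.5 = 232.9475 BTU/hr

232.9475 BTU/hr


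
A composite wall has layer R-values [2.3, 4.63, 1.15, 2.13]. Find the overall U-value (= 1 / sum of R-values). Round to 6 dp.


R_total = 2.3 + 4.63 + 1.15 + 2.13 = 10.21
U = 1/10.21 = 0.097943

0.097943


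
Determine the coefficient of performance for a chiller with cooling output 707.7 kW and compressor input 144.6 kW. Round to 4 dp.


COP = 707.7 / 144.6 = 4.8942

4.8942


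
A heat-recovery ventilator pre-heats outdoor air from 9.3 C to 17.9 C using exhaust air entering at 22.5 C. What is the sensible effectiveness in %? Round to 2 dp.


eff = (17.9-9.3)/(22.5-9.3)*100 = 65.15 %

65.15 %


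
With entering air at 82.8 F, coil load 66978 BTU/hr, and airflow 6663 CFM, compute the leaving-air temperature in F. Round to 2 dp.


dT = 66978/(1.08*6663) = 9.3076
T_leave = 82.8 - 9.3076 = 73.49 F

73.49 F


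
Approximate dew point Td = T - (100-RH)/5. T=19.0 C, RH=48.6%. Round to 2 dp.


Td = 19.0 - (100-48.6)/5 = 8.72 C

8.72 C


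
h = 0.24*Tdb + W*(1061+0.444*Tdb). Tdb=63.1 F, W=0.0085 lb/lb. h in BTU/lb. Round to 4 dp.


h = 0.24*63.1 + 0.0085*(1061+0.444*63.1) = 24.4006 BTU/lb

24.4006 BTU/lb


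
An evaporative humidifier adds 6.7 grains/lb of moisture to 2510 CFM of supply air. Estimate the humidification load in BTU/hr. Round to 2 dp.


Q = 0.68 * 2510 * 6.7 = 11435.56 BTU/hr

11435.56 BTU/hr


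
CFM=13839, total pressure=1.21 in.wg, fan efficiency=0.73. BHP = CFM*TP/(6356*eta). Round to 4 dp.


BHP = 13839 * 1.21 / (6356 * 0.73) = 3.6090 hp

3.6090 hp


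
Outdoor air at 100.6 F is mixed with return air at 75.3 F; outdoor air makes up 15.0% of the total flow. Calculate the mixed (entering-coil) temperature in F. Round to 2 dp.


T_mix = 75.3 + (15.0/100)*(100.6-75.3) = 79.10 F

79.10 F


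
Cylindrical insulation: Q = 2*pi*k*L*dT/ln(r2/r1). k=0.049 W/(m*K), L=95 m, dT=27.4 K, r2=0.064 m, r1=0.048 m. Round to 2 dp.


Q = 2*pi*0.049*95*27.4/ln(0.064/0.048) = 2785.72 W

2785.72 W


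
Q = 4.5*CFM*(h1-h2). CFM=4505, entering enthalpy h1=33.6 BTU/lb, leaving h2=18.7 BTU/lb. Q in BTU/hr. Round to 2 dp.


Q = 4.5 * 4505 * (33.6 - 18.7) = 302060.25 BTU/hr

302060.25 BTU/hr


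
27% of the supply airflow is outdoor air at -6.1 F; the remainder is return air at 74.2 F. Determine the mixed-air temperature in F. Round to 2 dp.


T_mix = 0.27*(-6.1) + 0.73*74.2 = 52.52 F

52.52 F


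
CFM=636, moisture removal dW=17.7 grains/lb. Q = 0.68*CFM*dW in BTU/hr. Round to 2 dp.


Q = 0.68 * 636 * 17.7 = 7654.90 BTU/hr

7654.90 BTU/hr


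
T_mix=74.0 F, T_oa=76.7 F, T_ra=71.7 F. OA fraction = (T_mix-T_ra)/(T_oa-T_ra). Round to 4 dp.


frac = (74.0 - 71.7) / (76.7 - 71.7) = 0.4600

0.4600


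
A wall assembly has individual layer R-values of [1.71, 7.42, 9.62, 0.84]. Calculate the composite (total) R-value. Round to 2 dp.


R_total = 1.71 + 7.42 + 9.62 + 0.84 = 19.59

19.59


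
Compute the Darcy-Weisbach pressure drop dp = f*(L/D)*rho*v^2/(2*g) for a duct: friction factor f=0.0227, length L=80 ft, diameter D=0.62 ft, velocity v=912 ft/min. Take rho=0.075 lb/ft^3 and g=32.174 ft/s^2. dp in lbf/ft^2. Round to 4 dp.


v_fps = 912/60 = 15.2 ft/s
dp = 0.0227*(80/0.62)*0.075*15.2^2/(2*32.174) = 0.7887 lbf/ft^2

0.7887 lbf/ft^2


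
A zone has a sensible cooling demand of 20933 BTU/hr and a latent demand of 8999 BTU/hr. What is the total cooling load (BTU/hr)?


Qt = 20933 + 8999 = 29932 BTU/hr

29932 BTU/hr


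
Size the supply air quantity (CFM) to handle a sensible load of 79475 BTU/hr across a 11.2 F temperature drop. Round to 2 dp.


CFM = 79475 / (1.08 * 11.2) = 6570.35

6570.35 CFM


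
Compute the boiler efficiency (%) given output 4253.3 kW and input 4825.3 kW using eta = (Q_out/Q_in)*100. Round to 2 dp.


eta = (4253.3/4825.3)*100 = 88.15 %

88.15 %


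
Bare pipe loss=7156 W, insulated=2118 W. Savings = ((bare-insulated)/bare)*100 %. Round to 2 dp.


Savings = ((7156-2118)/7156)*100 = 70.40 %

70.40 %


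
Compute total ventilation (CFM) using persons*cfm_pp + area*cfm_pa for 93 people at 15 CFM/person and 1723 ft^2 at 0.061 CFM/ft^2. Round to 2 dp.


Total = 93*15 + 1723*0.061 = 1500.10 CFM

1500.10 CFM


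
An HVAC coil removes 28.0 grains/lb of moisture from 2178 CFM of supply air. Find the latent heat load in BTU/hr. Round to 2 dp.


Q = 0.68 * 2178 * 28.0 = 41469.12 BTU/hr

41469.12 BTU/hr


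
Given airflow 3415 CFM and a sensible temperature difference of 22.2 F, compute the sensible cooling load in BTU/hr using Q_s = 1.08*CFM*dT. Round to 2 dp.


Q = 1.08 * 3415 * 22.2 = 81878.04 BTU/hr

81878.04 BTU/hr


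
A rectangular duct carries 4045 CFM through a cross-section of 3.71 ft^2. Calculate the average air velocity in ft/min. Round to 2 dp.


V = 4045 / 3.71 = 1090.30 ft/min

1090.30 ft/min


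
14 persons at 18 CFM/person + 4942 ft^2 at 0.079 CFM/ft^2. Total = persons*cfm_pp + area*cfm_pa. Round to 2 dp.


Total = 14*18 + 4942*0.079 = 642.42 CFM

642.42 CFM


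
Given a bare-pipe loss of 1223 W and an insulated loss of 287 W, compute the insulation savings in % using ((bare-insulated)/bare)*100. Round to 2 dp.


Savings = ((1223-287)/1223)*100 = 76.53 %

76.53 %


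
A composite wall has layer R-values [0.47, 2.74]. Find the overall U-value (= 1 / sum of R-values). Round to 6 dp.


R_total = 0.47 + 2.74 = 3.21
U = 1/3.21 = 0.311526

0.311526


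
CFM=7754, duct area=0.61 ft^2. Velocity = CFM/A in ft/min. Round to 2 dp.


V = 7754 / 0.61 = 12711.48 ft/min

12711.48 ft/min


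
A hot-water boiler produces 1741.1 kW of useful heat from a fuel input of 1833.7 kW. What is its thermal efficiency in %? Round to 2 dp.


eta = (1741.1/1833.7)*100 = 94.95 %

94.95 %


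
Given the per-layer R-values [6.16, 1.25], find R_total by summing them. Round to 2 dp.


R_total = 6.16 + 1.25 = 7.41

7.41


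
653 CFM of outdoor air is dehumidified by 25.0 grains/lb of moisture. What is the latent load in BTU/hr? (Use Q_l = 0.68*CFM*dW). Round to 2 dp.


Q = 0.68 * 653 * 25.0 = 11101.00 BTU/hr

11101.00 BTU/hr


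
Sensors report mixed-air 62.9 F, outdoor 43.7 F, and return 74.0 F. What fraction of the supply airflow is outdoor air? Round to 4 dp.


frac = (62.9 - 74.0) / (43.7 - 74.0) = 0.3663

0.3663


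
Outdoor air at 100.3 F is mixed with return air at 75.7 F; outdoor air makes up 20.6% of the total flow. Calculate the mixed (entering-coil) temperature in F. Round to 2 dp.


T_mix = 75.7 + (20.6/100)*(100.3-75.7) = 80.77 F

80.77 F


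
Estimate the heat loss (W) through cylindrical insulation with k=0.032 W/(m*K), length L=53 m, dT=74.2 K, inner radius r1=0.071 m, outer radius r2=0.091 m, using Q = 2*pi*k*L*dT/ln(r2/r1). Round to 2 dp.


Q = 2*pi*0.032*53*74.2/ln(0.091/0.071) = 3185.98 W

3185.98 W


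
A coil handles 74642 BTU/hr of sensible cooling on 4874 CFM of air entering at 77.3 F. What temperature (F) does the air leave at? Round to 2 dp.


dT = 74642/(1.08*4874) = 14.1799
T_leave = 77.3 - 14.1799 = 63.12 F

63.12 F


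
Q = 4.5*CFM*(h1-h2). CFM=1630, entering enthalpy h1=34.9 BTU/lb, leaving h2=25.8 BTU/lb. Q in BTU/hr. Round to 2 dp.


Q = 4.5 * 1630 * (34.9 - 25.8) = 66748.50 BTU/hr

66748.50 BTU/hr


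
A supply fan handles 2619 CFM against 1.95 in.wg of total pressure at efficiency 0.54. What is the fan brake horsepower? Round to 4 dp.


BHP = 2619 * 1.95 / (6356 * 0.54) = 1.4880 hp

1.4880 hp


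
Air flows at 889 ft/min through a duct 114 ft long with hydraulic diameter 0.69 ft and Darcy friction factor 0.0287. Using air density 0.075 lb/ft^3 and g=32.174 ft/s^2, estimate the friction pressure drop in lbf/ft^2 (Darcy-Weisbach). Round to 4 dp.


v_fps = 889/60 = 14.8167 ft/s
dp = 0.0287*(114/0.69)*0.075*14.8167^2/(2*32.174) = 1.2133 lbf/ft^2

1.2133 lbf/ft^2


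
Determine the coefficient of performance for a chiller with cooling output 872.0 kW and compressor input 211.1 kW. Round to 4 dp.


COP = 872.0 / 211.1 = 4.1307

4.1307


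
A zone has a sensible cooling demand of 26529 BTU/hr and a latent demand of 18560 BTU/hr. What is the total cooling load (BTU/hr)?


Qt = 26529 + 18560 = 45089 BTU/hr

45089 BTU/hr


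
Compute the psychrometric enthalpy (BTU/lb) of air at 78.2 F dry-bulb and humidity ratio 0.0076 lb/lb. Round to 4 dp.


h = 0.24*78.2 + 0.0076*(1061+0.444*78.2) = 27.0955 BTU/lb

27.0955 BTU/lb


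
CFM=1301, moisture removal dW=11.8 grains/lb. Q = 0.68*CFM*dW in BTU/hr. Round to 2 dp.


Q = 0.68 * 1301 * 11.8 = 10439.22 BTU/hr

10439.22 BTU/hr


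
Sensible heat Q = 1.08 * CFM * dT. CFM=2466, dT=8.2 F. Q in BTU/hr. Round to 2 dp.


Q = 1.08 * 2466 * 8.2 = 21838.90 BTU/hr

21838.90 BTU/hr


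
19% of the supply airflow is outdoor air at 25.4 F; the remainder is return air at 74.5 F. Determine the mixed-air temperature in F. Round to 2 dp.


T_mix = 0.19*25.4 + 0.81*74.5 = 65.17 F

65.17 F


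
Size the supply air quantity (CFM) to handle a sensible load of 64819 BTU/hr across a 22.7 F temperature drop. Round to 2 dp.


CFM = 64819 / (1.08 * 22.7) = 2643.95

2643.95 CFM


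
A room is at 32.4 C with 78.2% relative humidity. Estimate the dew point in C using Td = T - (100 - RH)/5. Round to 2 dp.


Td = 32.4 - (100-78.2)/5 = 28.04 C

28.04 C


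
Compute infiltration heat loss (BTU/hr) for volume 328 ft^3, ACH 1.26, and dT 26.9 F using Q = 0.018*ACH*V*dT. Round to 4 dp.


Q = 0.018 * 1.26 * 328 * 26.9 = 200.1102 BTU/hr

200.1102 BTU/hr


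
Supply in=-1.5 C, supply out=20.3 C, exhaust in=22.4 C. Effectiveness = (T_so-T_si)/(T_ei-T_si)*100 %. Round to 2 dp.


eff = (20.3-(-1.5))/(22.4-(-1.5))*100 = 91.21 %

91.21 %


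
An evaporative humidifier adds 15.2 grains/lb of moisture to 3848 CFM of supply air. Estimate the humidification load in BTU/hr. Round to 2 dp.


Q = 0.68 * 3848 * 15.2 = 39772.93 BTU/hr

39772.93 BTU/hr


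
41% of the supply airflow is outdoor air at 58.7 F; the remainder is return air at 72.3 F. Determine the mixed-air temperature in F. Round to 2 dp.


T_mix = 0.41*58.7 + 0.59*72.3 = 66.72 F

66.72 F


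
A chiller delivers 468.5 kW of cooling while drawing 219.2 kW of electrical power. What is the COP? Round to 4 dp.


COP = 468.5 / 219.2 = 2.1373

2.1373


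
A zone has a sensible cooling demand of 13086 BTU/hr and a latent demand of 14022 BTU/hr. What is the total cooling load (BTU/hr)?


Qt = 13086 + 14022 = 27108 BTU/hr

27108 BTU/hr


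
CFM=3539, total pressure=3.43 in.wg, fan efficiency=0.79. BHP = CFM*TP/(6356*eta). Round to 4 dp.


BHP = 3539 * 3.43 / (6356 * 0.79) = 2.4175 hp

2.4175 hp


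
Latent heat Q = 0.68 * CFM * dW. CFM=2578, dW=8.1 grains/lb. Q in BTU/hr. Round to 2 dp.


Q = 0.68 * 2578 * 8.1 = 14199.62 BTU/hr

14199.62 BTU/hr


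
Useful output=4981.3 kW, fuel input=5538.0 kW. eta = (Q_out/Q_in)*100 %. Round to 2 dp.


eta = (4981.3/5538.0)*100 = 89.95 %

89.95 %


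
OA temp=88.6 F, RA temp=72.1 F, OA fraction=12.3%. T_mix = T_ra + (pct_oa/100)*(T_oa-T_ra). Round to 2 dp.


T_mix = 72.1 + (12.3/100)*(88.6-72.1) = 74.13 F

74.13 F


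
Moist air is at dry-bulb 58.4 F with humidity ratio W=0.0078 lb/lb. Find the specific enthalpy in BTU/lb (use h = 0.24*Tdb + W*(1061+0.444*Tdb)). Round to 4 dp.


h = 0.24*58.4 + 0.0078*(1061+0.444*58.4) = 22.4941 BTU/lb

22.4941 BTU/lb


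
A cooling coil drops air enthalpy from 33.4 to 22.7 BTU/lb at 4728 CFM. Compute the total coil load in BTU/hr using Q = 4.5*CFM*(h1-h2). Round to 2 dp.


Q = 4.5 * 4728 * (33.4 - 22.7) = 227653.20 BTU/hr

227653.20 BTU/hr


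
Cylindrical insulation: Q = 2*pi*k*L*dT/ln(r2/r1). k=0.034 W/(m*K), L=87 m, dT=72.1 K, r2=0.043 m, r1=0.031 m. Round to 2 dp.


Q = 2*pi*0.034*87*72.1/ln(0.043/0.031) = 4095.27 W

4095.27 W


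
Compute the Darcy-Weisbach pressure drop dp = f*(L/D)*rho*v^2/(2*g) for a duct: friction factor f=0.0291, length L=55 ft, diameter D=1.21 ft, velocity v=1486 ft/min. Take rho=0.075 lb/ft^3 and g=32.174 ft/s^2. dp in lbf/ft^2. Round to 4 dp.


v_fps = 1486/60 = 24.7667 ft/s
dp = 0.0291*(55/1.21)*0.075*24.7667^2/(2*32.174) = 0.9457 lbf/ft^2

0.9457 lbf/ft^2


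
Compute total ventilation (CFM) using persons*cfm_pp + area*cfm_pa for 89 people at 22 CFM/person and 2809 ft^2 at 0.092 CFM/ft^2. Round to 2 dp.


Total = 89*22 + 2809*0.092 = 2216.43 CFM

2216.43 CFM


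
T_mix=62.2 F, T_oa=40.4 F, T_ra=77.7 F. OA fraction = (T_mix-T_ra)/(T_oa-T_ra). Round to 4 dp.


frac = (62.2 - 77.7) / (40.4 - 77.7) = 0.4155

0.4155


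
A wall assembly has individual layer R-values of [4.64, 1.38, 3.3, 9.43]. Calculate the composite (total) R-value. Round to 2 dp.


R_total = 4.64 + 1.38 + 3.3 + 9.43 = 18.75

18.75


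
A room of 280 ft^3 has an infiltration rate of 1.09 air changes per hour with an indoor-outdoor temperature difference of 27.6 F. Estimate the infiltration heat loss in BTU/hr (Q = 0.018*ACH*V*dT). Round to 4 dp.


Q = 0.018 * 1.09 * 280 * 27.6 = 151.6234 BTU/hr

151.6234 BTU/hr


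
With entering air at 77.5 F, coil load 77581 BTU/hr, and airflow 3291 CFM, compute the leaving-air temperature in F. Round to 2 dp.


dT = 77581/(1.08*3291) = 21.8275
T_leave = 77.5 - 21.8275 = 55.67 F

55.67 F


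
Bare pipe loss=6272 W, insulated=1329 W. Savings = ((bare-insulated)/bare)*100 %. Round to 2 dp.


Savings = ((6272-1329)/6272)*100 = 78.81 %

78.81 %


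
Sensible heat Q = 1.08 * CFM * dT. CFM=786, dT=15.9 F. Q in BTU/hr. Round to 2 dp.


Q = 1.08 * 786 * 15.9 = 13497.19 BTU/hr

13497.19 BTU/hr


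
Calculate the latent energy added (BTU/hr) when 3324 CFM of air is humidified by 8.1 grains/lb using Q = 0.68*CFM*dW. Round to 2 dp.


Q = 0.68 * 3324 * 8.1 = 18308.59 BTU/hr

18308.59 BTU/hr


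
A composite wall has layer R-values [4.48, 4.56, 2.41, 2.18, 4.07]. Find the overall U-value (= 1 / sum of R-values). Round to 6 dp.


R_total = 4.48 + 4.56 + 2.41 + 2.18 + 4.07 = 17.70
U = 1/17.70 = 0.056497

0.056497


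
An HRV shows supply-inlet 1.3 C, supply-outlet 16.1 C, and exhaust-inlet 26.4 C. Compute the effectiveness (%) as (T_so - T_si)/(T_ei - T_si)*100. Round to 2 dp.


eff = (16.1-1.3)/(26.4-1.3)*100 = 58.96 %

58.96 %


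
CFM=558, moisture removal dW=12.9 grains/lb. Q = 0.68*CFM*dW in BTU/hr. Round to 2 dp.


Q = 0.68 * 558 * 12.9 = 4894.78 BTU/hr

4894.78 BTU/hr


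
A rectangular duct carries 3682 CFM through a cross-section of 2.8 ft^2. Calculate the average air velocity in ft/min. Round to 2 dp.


V = 3682 / 2.8 = 1315.00 ft/min

1315.00 ft/min


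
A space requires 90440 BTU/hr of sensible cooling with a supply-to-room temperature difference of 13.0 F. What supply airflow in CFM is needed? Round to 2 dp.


CFM = 90440 / (1.08 * 13.0) = 6441.60

6441.60 CFM


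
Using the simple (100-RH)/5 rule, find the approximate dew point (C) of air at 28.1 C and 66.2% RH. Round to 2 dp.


Td = 28.1 - (100-66.2)/5 = 21.34 C

21.34 C


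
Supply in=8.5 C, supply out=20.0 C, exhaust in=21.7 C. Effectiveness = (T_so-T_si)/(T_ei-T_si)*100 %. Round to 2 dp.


eff = (20.0-8.5)/(21.7-8.5)*100 = 87.12 %

87.12 %


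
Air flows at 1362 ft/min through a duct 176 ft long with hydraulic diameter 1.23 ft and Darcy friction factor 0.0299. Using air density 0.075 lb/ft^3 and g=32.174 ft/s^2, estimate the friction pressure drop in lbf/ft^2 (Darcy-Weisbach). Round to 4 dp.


v_fps = 1362/60 = 22.7 ft/s
dp = 0.0299*(176/1.23)*0.075*22.7^2/(2*32.174) = 2.5695 lbf/ft^2

2.5695 lbf/ft^2


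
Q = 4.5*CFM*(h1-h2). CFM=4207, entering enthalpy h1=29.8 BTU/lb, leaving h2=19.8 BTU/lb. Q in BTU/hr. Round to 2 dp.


Q = 4.5 * 4207 * (29.8 - 19.8) = 189315.00 BTU/hr

189315.00 BTU/hr


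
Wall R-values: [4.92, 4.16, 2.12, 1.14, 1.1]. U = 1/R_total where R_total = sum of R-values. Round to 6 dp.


R_total = 4.92 + 4.16 + 2.12 + 1.14 + 1.1 = 13.44
U = 1/13.44 = 0.074405

0.074405


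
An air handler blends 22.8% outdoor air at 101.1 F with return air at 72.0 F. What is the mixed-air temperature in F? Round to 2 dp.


T_mix = 72.0 + (22.8/100)*(101.1-72.0) = 78.63 F

78.63 F


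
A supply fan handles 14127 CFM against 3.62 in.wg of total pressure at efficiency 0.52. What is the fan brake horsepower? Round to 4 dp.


BHP = 14127 * 3.62 / (6356 * 0.52) = 15.4729 hp

15.4729 hp


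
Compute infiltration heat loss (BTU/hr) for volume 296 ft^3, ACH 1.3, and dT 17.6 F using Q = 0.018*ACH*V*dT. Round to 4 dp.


Q = 0.018 * 1.3 * 296 * 17.6 = 121.9046 BTU/hr

121.9046 BTU/hr


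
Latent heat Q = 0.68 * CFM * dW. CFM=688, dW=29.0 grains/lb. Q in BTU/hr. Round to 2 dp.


Q = 0.68 * 688 * 29.0 = 13567.36 BTU/hr

13567.36 BTU/hr


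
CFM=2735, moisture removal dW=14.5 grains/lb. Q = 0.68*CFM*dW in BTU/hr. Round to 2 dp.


Q = 0.68 * 2735 * 14.5 = 26967.10 BTU/hr

26967.10 BTU/hr


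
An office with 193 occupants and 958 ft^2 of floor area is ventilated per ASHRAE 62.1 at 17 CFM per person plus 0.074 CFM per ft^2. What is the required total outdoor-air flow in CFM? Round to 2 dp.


Total = 193*17 + 958*0.074 = 3351.89 CFM

3351.89 CFM


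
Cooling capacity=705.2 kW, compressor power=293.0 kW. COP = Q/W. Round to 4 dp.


COP = 705.2 / 293.0 = 2.4068

2.4068


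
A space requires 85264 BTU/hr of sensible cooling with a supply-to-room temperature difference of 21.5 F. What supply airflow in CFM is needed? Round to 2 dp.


CFM = 85264 / (1.08 * 21.5) = 3672.01

3672.01 CFM


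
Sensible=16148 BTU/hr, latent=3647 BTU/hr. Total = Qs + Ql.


Qt = 16148 + 3647 = 19795 BTU/hr

19795 BTU/hr


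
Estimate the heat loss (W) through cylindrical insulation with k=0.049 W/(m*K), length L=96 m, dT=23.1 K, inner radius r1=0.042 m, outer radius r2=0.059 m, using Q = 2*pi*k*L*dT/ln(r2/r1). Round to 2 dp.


Q = 2*pi*0.049*96*23.1/ln(0.059/0.042) = 2008.86 W

2008.86 W


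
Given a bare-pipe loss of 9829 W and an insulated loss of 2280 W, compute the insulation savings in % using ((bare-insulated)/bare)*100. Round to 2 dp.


Savings = ((9829-2280)/9829)*100 = 76.80 %

76.80 %


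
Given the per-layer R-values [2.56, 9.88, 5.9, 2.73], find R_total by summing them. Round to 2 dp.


R_total = 2.56 + 9.88 + 5.9 + 2.73 = 21.07

21.07


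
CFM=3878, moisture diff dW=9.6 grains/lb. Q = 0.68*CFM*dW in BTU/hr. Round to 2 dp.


Q = 0.68 * 3878 * 9.6 = 25315.58 BTU/hr

25315.58 BTU/hr


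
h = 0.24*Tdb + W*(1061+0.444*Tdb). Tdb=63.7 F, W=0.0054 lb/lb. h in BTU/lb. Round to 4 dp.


h = 0.24*63.7 + 0.0054*(1061+0.444*63.7) = 21.1701 BTU/lb

21.1701 BTU/lb


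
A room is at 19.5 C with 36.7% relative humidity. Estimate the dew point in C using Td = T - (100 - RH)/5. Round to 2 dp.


Td = 19.5 - (100-36.7)/5 = 6.84 C

6.84 C


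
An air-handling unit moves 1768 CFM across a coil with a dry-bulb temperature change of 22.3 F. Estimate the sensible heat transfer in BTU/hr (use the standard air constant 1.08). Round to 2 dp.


Q = 1.08 * 1768 * 22.3 = 42580.51 BTU/hr

42580.51 BTU/hr


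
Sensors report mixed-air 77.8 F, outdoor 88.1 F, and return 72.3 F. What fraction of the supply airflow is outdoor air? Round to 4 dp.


frac = (77.8 - 72.3) / (88.1 - 72.3) = 0.3481

0.3481


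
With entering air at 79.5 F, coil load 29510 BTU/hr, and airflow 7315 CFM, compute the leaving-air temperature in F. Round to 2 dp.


dT = 29510/(1.08*7315) = 3.7353
T_leave = 79.5 - 3.7353 = 75.76 F

75.76 F
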